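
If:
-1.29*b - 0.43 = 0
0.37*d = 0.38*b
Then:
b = -0.33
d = -0.34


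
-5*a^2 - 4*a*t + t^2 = (-5*a + t)*(a + t)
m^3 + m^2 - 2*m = m*(m - 1)*(m + 2)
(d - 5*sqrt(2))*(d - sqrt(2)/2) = d^2 - 11*sqrt(2)*d/2 + 5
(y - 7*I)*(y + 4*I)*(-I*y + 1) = -I*y^3 - 2*y^2 - 31*I*y + 28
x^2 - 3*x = x*(x - 3)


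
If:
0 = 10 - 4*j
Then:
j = 5/2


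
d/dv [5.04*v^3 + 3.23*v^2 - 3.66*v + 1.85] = 15.12*v^2 + 6.46*v - 3.66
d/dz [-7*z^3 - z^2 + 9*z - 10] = -21*z^2 - 2*z + 9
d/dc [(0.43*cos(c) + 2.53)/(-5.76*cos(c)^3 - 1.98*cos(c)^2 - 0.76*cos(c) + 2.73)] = -(4.9536*cos(c)^3 + 44.5698*cos(c)^2 + 10.0188*cos(c) + 3.09670000000001)*sin(c)/(5.76*cos(c)^3 + 1.98*cos(c)^2 + 0.76*cos(c) - 2.73)^2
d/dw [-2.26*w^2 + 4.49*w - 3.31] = 4.49 - 4.52*w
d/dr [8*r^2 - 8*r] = 16*r - 8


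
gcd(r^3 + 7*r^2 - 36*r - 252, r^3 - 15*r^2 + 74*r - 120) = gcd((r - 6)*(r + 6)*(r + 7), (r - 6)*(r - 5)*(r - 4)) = r - 6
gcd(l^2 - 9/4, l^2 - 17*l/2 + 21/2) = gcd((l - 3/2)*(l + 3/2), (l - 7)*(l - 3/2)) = l - 3/2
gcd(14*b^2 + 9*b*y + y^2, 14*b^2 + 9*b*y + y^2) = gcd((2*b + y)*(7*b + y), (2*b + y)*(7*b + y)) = 14*b^2 + 9*b*y + y^2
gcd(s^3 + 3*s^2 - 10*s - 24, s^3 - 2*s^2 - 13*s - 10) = s + 2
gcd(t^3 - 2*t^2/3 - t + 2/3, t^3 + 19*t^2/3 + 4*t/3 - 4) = t^2 + t/3 - 2/3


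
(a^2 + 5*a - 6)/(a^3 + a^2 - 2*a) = (a + 6)/(a*(a + 2))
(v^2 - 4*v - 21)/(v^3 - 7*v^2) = (v + 3)/v^2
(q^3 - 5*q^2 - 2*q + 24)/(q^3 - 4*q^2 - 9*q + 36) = (q + 2)/(q + 3)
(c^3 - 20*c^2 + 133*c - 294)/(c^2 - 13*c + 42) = c - 7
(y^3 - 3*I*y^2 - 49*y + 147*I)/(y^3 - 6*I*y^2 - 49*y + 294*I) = (y - 3*I)/(y - 6*I)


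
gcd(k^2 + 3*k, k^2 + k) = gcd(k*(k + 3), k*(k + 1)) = k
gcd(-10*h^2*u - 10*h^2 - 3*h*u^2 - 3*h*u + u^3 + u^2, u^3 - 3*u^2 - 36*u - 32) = u + 1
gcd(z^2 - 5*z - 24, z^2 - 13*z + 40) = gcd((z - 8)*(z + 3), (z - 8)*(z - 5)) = z - 8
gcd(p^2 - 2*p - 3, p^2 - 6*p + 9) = p - 3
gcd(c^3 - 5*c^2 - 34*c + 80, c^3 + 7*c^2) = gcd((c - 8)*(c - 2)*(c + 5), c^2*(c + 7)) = 1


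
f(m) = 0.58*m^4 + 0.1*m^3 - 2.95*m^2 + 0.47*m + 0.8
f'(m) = 2.32*m^3 + 0.3*m^2 - 5.9*m + 0.47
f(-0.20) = 0.59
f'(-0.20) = 1.64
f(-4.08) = 103.70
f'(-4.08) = -128.03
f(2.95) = 23.01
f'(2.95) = 45.24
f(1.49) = -1.86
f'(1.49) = 0.02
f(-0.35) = 0.28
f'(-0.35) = 2.47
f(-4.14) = 111.58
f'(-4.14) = -134.58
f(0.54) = 0.26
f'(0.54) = -2.26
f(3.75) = 81.05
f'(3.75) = 104.91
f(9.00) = 3644.36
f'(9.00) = 1662.95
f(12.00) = 11781.32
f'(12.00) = 3981.83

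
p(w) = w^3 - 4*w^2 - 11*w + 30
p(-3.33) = -14.65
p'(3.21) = -5.77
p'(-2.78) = 34.43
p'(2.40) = -12.92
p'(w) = 3*w^2 - 8*w - 11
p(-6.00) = -264.00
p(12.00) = 1050.00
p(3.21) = -13.45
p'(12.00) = 325.00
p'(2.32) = -13.41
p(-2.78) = 8.18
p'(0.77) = -15.38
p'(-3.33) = 48.91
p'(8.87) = 154.07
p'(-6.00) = 145.00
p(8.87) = 315.59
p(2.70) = -9.18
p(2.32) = -4.56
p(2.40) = -5.62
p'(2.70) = -10.73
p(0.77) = 19.61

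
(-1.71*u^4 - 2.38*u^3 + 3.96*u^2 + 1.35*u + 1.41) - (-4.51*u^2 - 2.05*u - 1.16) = -1.71*u^4 - 2.38*u^3 + 8.47*u^2 + 3.4*u + 2.57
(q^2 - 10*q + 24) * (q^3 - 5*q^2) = q^5 - 15*q^4 + 74*q^3 - 120*q^2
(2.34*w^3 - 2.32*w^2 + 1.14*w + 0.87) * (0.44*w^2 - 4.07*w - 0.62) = 1.0296*w^5 - 10.5446*w^4 + 8.4932*w^3 - 2.8186*w^2 - 4.2477*w - 0.5394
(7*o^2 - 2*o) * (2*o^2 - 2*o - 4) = 14*o^4 - 18*o^3 - 24*o^2 + 8*o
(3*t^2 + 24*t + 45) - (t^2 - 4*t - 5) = 2*t^2 + 28*t + 50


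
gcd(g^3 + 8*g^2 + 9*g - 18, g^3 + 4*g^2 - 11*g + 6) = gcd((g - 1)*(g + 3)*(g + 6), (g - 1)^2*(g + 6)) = g^2 + 5*g - 6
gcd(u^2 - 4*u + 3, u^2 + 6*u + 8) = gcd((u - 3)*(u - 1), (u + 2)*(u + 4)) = 1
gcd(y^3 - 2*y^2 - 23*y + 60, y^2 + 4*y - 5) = y + 5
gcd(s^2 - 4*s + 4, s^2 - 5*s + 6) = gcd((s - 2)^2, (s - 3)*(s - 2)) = s - 2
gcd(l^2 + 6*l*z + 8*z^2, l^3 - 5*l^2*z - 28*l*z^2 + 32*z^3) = l + 4*z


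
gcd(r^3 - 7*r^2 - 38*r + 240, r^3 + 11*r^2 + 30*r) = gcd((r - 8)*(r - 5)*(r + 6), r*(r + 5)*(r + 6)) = r + 6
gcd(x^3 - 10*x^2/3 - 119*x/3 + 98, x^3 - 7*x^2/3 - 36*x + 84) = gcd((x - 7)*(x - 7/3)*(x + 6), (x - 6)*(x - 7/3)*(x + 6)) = x^2 + 11*x/3 - 14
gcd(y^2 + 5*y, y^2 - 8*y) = y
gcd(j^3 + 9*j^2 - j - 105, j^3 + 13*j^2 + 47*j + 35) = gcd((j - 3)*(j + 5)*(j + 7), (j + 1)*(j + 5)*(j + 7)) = j^2 + 12*j + 35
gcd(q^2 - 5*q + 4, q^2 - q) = q - 1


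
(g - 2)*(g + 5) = g^2 + 3*g - 10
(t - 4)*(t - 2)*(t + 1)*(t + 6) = t^4 + t^3 - 28*t^2 + 20*t + 48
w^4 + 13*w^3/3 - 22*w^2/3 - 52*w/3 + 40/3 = (w - 2)*(w - 2/3)*(w + 2)*(w + 5)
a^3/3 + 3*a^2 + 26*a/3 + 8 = (a/3 + 1)*(a + 2)*(a + 4)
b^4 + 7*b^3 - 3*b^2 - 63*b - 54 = (b - 3)*(b + 1)*(b + 3)*(b + 6)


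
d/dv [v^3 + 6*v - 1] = 3*v^2 + 6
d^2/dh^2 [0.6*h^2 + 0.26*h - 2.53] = 1.20000000000000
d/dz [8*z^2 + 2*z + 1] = 16*z + 2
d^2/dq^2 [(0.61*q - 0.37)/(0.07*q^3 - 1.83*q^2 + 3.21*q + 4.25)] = (0.017934*q^5 - 0.490602*q^4 + 4.569876*q^3 - 10.111092*q^2 + 42.167046*q - 30.024234)/(0.000343*q^9 - 0.026901*q^8 + 0.750456*q^7 - 8.533218*q^6 + 31.147218*q^5 - 8.141184*q^4 - 112.925364*q^3 + 32.21415*q^2 + 173.941875*q + 76.765625)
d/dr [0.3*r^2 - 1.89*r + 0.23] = 0.6*r - 1.89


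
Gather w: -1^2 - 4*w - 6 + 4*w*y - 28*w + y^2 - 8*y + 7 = w*(4*y - 32) + y^2 - 8*y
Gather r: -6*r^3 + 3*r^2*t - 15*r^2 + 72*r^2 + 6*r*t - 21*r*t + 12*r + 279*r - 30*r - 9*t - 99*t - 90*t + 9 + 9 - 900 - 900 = -6*r^3 + r^2*(3*t + 57) + r*(261 - 15*t) - 198*t - 1782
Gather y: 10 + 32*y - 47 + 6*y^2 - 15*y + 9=6*y^2 + 17*y - 28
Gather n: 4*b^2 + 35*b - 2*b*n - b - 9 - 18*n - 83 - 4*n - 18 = 4*b^2 + 34*b + n*(-2*b - 22) - 110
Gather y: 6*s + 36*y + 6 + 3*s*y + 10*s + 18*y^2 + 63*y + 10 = 16*s + 18*y^2 + y*(3*s + 99) + 16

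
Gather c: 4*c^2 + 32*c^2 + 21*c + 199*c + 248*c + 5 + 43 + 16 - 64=36*c^2 + 468*c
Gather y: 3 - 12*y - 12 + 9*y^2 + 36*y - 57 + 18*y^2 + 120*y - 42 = 27*y^2 + 144*y - 108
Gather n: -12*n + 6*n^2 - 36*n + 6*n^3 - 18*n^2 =6*n^3 - 12*n^2 - 48*n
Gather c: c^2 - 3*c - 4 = c^2 - 3*c - 4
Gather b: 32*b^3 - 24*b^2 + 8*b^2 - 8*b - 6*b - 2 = 32*b^3 - 16*b^2 - 14*b - 2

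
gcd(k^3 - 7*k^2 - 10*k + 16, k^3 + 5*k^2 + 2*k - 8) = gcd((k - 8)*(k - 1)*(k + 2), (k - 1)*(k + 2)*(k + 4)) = k^2 + k - 2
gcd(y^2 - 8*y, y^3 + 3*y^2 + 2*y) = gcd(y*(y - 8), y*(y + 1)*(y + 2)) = y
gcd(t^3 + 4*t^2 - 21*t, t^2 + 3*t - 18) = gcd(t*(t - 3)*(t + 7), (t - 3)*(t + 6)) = t - 3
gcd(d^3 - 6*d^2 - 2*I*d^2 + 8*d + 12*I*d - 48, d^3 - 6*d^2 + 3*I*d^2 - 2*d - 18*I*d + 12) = d^2 + d*(-6 + 2*I) - 12*I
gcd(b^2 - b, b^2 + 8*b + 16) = 1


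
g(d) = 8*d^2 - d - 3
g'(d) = 16*d - 1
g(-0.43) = -1.09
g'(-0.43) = -7.88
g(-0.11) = -2.79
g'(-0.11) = -2.76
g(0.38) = -2.22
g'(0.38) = 5.08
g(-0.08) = -2.87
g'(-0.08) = -2.28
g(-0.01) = -2.99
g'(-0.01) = -1.16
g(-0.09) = -2.85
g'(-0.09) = -2.44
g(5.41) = 225.73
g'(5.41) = 85.56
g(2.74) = 54.32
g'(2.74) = 42.84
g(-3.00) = 72.00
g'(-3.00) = -49.00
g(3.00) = 66.00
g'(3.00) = 47.00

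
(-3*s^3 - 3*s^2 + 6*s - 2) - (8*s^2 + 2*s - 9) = -3*s^3 - 11*s^2 + 4*s + 7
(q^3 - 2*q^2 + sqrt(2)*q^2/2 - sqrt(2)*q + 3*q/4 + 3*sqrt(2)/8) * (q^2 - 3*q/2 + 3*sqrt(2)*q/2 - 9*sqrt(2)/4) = q^5 - 7*q^4/2 + 2*sqrt(2)*q^4 - 7*sqrt(2)*q^3 + 21*q^3/4 - 51*q^2/8 + 15*sqrt(2)*q^2/2 - 9*sqrt(2)*q/4 + 45*q/8 - 27/16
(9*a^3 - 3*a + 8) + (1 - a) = 9*a^3 - 4*a + 9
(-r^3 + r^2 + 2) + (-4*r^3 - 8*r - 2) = -5*r^3 + r^2 - 8*r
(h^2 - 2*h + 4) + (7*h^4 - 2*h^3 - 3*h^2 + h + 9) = 7*h^4 - 2*h^3 - 2*h^2 - h + 13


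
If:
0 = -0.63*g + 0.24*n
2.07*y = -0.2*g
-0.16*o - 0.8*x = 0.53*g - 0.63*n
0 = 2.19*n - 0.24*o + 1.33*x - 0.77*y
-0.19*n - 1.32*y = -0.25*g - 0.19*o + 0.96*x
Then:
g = 0.00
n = 0.00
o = 0.00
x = 0.00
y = 0.00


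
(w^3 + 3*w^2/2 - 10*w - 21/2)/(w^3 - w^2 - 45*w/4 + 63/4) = 2*(w + 1)/(2*w - 3)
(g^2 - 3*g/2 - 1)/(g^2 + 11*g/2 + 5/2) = (g - 2)/(g + 5)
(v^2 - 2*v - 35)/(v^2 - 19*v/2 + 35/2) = 2*(v + 5)/(2*v - 5)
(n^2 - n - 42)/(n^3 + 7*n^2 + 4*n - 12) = (n - 7)/(n^2 + n - 2)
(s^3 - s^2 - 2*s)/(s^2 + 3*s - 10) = s*(s + 1)/(s + 5)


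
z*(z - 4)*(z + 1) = z^3 - 3*z^2 - 4*z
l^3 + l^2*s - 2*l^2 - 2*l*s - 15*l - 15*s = (l - 5)*(l + 3)*(l + s)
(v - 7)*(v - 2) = v^2 - 9*v + 14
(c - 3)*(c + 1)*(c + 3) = c^3 + c^2 - 9*c - 9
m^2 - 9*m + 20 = (m - 5)*(m - 4)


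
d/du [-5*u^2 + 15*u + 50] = 15 - 10*u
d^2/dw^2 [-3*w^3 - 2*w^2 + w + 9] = -18*w - 4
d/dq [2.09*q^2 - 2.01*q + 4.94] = 4.18*q - 2.01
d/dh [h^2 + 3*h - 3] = 2*h + 3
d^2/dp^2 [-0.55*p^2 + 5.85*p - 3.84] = -1.10000000000000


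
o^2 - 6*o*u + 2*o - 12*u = (o + 2)*(o - 6*u)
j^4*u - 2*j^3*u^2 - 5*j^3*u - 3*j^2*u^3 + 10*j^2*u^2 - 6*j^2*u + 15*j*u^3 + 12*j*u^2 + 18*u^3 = (j - 6)*(j - 3*u)*(j + u)*(j*u + u)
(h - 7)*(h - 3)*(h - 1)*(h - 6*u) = h^4 - 6*h^3*u - 11*h^3 + 66*h^2*u + 31*h^2 - 186*h*u - 21*h + 126*u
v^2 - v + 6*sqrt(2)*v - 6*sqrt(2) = (v - 1)*(v + 6*sqrt(2))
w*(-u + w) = -u*w + w^2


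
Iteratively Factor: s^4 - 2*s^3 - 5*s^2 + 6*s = (s - 3)*(s^3 + s^2 - 2*s) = (s - 3)*(s + 2)*(s^2 - s) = s*(s - 3)*(s + 2)*(s - 1)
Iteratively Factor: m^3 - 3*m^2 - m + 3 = (m - 3)*(m^2 - 1) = (m - 3)*(m - 1)*(m + 1)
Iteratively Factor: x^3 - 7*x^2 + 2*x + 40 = (x + 2)*(x^2 - 9*x + 20) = (x - 5)*(x + 2)*(x - 4)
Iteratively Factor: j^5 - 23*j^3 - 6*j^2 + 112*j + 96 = (j + 4)*(j^4 - 4*j^3 - 7*j^2 + 22*j + 24) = (j - 4)*(j + 4)*(j^3 - 7*j - 6) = (j - 4)*(j - 3)*(j + 4)*(j^2 + 3*j + 2) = (j - 4)*(j - 3)*(j + 2)*(j + 4)*(j + 1)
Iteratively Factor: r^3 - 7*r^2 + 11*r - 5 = (r - 1)*(r^2 - 6*r + 5) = (r - 1)^2*(r - 5)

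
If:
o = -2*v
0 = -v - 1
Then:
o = 2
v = -1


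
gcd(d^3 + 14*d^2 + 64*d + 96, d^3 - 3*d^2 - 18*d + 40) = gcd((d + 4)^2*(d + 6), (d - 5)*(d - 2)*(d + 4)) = d + 4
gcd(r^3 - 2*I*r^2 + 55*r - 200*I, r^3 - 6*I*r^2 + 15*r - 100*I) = r^2 - 10*I*r - 25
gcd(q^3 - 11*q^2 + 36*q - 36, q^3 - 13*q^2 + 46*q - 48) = q^2 - 5*q + 6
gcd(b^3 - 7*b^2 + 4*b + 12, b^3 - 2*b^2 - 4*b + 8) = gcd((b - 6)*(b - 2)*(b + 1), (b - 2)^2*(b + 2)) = b - 2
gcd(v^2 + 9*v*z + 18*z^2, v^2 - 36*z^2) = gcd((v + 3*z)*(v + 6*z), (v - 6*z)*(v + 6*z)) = v + 6*z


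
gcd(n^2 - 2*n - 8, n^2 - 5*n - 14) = n + 2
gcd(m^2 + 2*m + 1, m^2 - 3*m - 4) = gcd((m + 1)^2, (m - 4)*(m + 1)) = m + 1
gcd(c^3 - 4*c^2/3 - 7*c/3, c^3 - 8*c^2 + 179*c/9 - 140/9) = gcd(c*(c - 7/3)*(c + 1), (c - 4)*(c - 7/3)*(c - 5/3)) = c - 7/3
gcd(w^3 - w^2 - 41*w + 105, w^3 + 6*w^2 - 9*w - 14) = w + 7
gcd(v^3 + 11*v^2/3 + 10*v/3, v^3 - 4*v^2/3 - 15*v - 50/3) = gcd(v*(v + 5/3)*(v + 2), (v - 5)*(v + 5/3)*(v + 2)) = v^2 + 11*v/3 + 10/3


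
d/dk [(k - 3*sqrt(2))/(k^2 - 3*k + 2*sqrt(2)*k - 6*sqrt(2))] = (k^2 - 3*k + 2*sqrt(2)*k - (k - 3*sqrt(2))*(2*k - 3 + 2*sqrt(2)) - 6*sqrt(2))/(k^2 - 3*k + 2*sqrt(2)*k - 6*sqrt(2))^2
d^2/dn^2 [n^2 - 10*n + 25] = 2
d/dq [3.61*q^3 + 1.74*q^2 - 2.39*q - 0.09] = 10.83*q^2 + 3.48*q - 2.39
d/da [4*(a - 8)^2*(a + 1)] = 12*(a - 8)*(a - 2)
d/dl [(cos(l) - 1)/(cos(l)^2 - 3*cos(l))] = (sin(l) + 3*sin(l)/cos(l)^2 - 2*tan(l))/(cos(l) - 3)^2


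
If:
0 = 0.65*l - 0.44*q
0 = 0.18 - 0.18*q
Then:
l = 0.68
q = 1.00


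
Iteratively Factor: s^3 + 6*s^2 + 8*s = (s)*(s^2 + 6*s + 8) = s*(s + 4)*(s + 2)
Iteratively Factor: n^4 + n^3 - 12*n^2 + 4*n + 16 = (n - 2)*(n^3 + 3*n^2 - 6*n - 8) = (n - 2)*(n + 1)*(n^2 + 2*n - 8) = (n - 2)^2*(n + 1)*(n + 4)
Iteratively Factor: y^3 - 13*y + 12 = (y + 4)*(y^2 - 4*y + 3) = (y - 1)*(y + 4)*(y - 3)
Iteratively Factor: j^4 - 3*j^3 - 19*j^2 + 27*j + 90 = (j - 3)*(j^3 - 19*j - 30) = (j - 5)*(j - 3)*(j^2 + 5*j + 6) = (j - 5)*(j - 3)*(j + 2)*(j + 3)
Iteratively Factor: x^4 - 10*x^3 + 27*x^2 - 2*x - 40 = (x + 1)*(x^3 - 11*x^2 + 38*x - 40) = (x - 2)*(x + 1)*(x^2 - 9*x + 20) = (x - 5)*(x - 2)*(x + 1)*(x - 4)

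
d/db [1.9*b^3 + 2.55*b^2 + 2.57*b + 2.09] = 5.7*b^2 + 5.1*b + 2.57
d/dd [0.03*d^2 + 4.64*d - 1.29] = 0.06*d + 4.64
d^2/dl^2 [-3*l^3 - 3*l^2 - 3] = -18*l - 6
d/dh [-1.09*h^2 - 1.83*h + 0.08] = -2.18*h - 1.83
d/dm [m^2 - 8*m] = 2*m - 8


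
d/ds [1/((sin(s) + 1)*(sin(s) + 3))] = -2*(sin(s) + 2)*cos(s)/((sin(s) + 1)^2*(sin(s) + 3)^2)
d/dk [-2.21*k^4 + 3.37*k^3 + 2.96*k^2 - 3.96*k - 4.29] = -8.84*k^3 + 10.11*k^2 + 5.92*k - 3.96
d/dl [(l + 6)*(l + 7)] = 2*l + 13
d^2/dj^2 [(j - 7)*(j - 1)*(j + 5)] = 6*j - 6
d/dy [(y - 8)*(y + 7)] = 2*y - 1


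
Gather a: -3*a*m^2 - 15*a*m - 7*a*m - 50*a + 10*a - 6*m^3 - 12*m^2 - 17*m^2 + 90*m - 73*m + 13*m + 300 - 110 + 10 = a*(-3*m^2 - 22*m - 40) - 6*m^3 - 29*m^2 + 30*m + 200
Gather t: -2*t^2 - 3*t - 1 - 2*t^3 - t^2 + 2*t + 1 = -2*t^3 - 3*t^2 - t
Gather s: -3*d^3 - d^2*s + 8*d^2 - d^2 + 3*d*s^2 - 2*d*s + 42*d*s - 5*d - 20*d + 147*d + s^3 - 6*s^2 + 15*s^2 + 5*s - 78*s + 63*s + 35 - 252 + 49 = -3*d^3 + 7*d^2 + 122*d + s^3 + s^2*(3*d + 9) + s*(-d^2 + 40*d - 10) - 168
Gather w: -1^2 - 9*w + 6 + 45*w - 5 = 36*w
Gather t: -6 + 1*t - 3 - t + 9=0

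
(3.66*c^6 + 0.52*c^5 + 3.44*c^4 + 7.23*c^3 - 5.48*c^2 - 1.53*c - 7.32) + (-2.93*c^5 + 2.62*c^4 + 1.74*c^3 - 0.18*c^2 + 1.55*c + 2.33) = 3.66*c^6 - 2.41*c^5 + 6.06*c^4 + 8.97*c^3 - 5.66*c^2 + 0.02*c - 4.99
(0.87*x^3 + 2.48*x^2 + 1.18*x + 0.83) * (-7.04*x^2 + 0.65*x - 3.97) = -6.1248*x^5 - 16.8937*x^4 - 10.1491*x^3 - 14.9218*x^2 - 4.1451*x - 3.2951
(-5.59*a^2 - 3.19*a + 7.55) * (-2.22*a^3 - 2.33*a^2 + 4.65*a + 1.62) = 12.4098*a^5 + 20.1065*a^4 - 35.3218*a^3 - 41.4808*a^2 + 29.9397*a + 12.231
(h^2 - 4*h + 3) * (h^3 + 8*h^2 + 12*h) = h^5 + 4*h^4 - 17*h^3 - 24*h^2 + 36*h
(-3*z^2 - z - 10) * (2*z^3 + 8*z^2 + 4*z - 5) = -6*z^5 - 26*z^4 - 40*z^3 - 69*z^2 - 35*z + 50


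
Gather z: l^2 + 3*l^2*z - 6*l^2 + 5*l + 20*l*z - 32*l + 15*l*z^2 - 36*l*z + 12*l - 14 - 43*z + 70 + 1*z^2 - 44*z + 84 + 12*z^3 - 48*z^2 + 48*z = -5*l^2 - 15*l + 12*z^3 + z^2*(15*l - 47) + z*(3*l^2 - 16*l - 39) + 140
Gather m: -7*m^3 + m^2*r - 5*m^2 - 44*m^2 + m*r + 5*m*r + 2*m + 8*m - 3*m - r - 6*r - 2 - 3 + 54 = -7*m^3 + m^2*(r - 49) + m*(6*r + 7) - 7*r + 49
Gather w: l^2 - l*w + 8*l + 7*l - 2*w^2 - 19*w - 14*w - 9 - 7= l^2 + 15*l - 2*w^2 + w*(-l - 33) - 16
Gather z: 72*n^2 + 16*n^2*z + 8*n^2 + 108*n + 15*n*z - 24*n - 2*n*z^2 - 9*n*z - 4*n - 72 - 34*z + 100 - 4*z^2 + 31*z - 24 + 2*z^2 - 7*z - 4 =80*n^2 + 80*n + z^2*(-2*n - 2) + z*(16*n^2 + 6*n - 10)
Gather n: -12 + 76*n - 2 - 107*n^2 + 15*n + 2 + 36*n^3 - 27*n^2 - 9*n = 36*n^3 - 134*n^2 + 82*n - 12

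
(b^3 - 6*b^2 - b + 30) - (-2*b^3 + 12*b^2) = 3*b^3 - 18*b^2 - b + 30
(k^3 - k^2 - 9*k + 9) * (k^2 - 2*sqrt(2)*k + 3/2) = k^5 - 2*sqrt(2)*k^4 - k^4 - 15*k^3/2 + 2*sqrt(2)*k^3 + 15*k^2/2 + 18*sqrt(2)*k^2 - 18*sqrt(2)*k - 27*k/2 + 27/2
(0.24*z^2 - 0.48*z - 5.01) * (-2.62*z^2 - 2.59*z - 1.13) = -0.6288*z^4 + 0.636*z^3 + 14.0982*z^2 + 13.5183*z + 5.6613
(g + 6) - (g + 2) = 4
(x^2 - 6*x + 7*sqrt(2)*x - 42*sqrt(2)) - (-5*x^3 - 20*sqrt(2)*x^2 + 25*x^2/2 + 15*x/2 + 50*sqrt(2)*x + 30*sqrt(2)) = 5*x^3 - 23*x^2/2 + 20*sqrt(2)*x^2 - 43*sqrt(2)*x - 27*x/2 - 72*sqrt(2)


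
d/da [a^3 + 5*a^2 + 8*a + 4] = 3*a^2 + 10*a + 8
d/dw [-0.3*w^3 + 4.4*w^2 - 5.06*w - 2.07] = -0.9*w^2 + 8.8*w - 5.06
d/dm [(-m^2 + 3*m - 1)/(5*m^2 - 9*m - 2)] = (-6*m^2 + 14*m - 15)/(25*m^4 - 90*m^3 + 61*m^2 + 36*m + 4)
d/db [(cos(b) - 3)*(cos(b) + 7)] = -2*(cos(b) + 2)*sin(b)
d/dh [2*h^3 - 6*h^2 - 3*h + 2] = 6*h^2 - 12*h - 3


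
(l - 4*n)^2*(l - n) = l^3 - 9*l^2*n + 24*l*n^2 - 16*n^3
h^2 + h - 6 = (h - 2)*(h + 3)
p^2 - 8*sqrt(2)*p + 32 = (p - 4*sqrt(2))^2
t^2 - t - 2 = (t - 2)*(t + 1)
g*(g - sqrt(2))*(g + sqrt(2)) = g^3 - 2*g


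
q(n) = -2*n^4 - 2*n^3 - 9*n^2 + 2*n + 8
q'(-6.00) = 1622.00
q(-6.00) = -2488.00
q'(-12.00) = 13178.00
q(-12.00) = -39328.00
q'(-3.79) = 419.55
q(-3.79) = -432.63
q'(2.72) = -252.34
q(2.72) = -202.87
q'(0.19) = -1.69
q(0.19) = 8.04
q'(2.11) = -137.84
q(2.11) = -86.28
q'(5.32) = -1468.12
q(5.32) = -2139.27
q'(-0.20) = 5.42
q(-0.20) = 7.25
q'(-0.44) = 9.44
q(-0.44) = 5.47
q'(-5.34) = 1145.21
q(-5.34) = -1581.05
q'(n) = -8*n^3 - 6*n^2 - 18*n + 2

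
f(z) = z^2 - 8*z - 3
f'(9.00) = 10.00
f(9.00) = 6.00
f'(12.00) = 16.00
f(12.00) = 45.00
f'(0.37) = -7.26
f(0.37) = -5.82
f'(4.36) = 0.72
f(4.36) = -18.87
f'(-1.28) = -10.56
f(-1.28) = 8.88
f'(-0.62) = -9.24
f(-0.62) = 2.34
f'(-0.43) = -8.86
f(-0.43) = 0.62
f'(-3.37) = -14.74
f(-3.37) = 35.32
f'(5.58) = 3.16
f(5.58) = -16.50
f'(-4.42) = -16.84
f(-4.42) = 51.90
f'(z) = 2*z - 8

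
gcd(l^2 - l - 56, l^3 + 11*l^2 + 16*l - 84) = l + 7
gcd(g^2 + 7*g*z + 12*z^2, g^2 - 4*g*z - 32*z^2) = g + 4*z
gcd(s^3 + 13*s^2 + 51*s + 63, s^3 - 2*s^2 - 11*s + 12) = s + 3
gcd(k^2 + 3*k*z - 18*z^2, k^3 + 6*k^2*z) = k + 6*z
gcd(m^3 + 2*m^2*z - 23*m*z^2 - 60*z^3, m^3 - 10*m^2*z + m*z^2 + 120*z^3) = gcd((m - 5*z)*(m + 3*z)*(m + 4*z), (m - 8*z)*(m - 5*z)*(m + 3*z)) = -m^2 + 2*m*z + 15*z^2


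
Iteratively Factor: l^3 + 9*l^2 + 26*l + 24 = (l + 3)*(l^2 + 6*l + 8) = (l + 2)*(l + 3)*(l + 4)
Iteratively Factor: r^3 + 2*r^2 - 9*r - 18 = (r + 3)*(r^2 - r - 6) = (r + 2)*(r + 3)*(r - 3)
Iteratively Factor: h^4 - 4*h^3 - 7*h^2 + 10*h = (h)*(h^3 - 4*h^2 - 7*h + 10) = h*(h + 2)*(h^2 - 6*h + 5) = h*(h - 5)*(h + 2)*(h - 1)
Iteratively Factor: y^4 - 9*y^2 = (y - 3)*(y^3 + 3*y^2) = y*(y - 3)*(y^2 + 3*y) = y^2*(y - 3)*(y + 3)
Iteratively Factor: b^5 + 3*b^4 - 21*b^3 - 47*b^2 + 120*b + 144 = (b - 3)*(b^4 + 6*b^3 - 3*b^2 - 56*b - 48) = (b - 3)*(b + 4)*(b^3 + 2*b^2 - 11*b - 12) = (b - 3)^2*(b + 4)*(b^2 + 5*b + 4) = (b - 3)^2*(b + 1)*(b + 4)*(b + 4)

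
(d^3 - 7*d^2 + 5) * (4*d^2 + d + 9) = 4*d^5 - 27*d^4 + 2*d^3 - 43*d^2 + 5*d + 45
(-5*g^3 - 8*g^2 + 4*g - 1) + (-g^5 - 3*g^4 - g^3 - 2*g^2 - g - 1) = -g^5 - 3*g^4 - 6*g^3 - 10*g^2 + 3*g - 2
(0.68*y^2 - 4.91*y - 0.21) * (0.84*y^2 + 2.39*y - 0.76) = 0.5712*y^4 - 2.4992*y^3 - 12.4281*y^2 + 3.2297*y + 0.1596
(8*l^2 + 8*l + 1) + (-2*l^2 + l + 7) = 6*l^2 + 9*l + 8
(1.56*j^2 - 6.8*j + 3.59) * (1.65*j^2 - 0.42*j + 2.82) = 2.574*j^4 - 11.8752*j^3 + 13.1787*j^2 - 20.6838*j + 10.1238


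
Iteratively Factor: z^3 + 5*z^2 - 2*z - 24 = (z + 4)*(z^2 + z - 6) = (z + 3)*(z + 4)*(z - 2)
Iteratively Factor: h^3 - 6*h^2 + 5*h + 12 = (h - 4)*(h^2 - 2*h - 3) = (h - 4)*(h - 3)*(h + 1)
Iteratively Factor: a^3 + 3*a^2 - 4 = (a + 2)*(a^2 + a - 2) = (a + 2)^2*(a - 1)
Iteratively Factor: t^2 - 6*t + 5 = (t - 1)*(t - 5)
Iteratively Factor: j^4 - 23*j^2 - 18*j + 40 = (j + 4)*(j^3 - 4*j^2 - 7*j + 10) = (j - 1)*(j + 4)*(j^2 - 3*j - 10) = (j - 5)*(j - 1)*(j + 4)*(j + 2)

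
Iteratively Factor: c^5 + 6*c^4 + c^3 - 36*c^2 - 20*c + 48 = (c + 3)*(c^4 + 3*c^3 - 8*c^2 - 12*c + 16) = (c - 2)*(c + 3)*(c^3 + 5*c^2 + 2*c - 8) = (c - 2)*(c + 3)*(c + 4)*(c^2 + c - 2) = (c - 2)*(c + 2)*(c + 3)*(c + 4)*(c - 1)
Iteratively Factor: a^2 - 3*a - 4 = (a + 1)*(a - 4)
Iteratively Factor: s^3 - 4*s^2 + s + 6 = (s + 1)*(s^2 - 5*s + 6) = (s - 2)*(s + 1)*(s - 3)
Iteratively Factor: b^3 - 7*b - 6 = (b - 3)*(b^2 + 3*b + 2) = (b - 3)*(b + 1)*(b + 2)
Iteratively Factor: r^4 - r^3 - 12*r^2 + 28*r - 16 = (r + 4)*(r^3 - 5*r^2 + 8*r - 4) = (r - 2)*(r + 4)*(r^2 - 3*r + 2) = (r - 2)*(r - 1)*(r + 4)*(r - 2)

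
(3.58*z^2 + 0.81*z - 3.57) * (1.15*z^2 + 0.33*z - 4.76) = 4.117*z^4 + 2.1129*z^3 - 20.879*z^2 - 5.0337*z + 16.9932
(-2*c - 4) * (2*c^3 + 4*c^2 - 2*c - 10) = -4*c^4 - 16*c^3 - 12*c^2 + 28*c + 40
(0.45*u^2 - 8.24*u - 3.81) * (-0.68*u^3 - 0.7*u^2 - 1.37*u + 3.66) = -0.306*u^5 + 5.2882*u^4 + 7.7423*u^3 + 15.6028*u^2 - 24.9387*u - 13.9446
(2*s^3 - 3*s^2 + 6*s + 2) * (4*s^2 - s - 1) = 8*s^5 - 14*s^4 + 25*s^3 + 5*s^2 - 8*s - 2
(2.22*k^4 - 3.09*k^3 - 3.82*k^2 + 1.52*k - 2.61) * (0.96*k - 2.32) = 2.1312*k^5 - 8.1168*k^4 + 3.5016*k^3 + 10.3216*k^2 - 6.032*k + 6.0552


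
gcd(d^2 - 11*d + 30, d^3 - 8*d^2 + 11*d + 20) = d - 5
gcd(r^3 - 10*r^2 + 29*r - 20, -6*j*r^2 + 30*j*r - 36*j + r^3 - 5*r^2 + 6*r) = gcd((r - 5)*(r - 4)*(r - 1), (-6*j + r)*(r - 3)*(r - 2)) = 1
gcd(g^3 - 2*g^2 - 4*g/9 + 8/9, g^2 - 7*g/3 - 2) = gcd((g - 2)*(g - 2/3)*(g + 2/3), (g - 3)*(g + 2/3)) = g + 2/3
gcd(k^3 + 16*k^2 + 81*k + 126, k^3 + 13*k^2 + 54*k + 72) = k^2 + 9*k + 18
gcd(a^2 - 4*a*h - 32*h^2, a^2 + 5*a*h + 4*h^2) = a + 4*h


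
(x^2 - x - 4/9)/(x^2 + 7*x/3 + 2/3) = (x - 4/3)/(x + 2)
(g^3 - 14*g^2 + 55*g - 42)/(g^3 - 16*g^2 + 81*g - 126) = (g - 1)/(g - 3)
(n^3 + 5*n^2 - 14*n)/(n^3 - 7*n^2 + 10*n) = (n + 7)/(n - 5)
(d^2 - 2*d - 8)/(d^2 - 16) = (d + 2)/(d + 4)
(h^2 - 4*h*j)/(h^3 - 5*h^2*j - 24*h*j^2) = (-h + 4*j)/(-h^2 + 5*h*j + 24*j^2)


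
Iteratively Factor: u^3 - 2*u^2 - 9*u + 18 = (u - 3)*(u^2 + u - 6) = (u - 3)*(u + 3)*(u - 2)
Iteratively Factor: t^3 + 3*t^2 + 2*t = (t + 1)*(t^2 + 2*t) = (t + 1)*(t + 2)*(t)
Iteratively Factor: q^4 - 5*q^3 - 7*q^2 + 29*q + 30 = (q + 2)*(q^3 - 7*q^2 + 7*q + 15) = (q - 5)*(q + 2)*(q^2 - 2*q - 3) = (q - 5)*(q - 3)*(q + 2)*(q + 1)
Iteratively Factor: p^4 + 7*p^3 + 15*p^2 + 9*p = (p)*(p^3 + 7*p^2 + 15*p + 9) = p*(p + 3)*(p^2 + 4*p + 3) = p*(p + 3)^2*(p + 1)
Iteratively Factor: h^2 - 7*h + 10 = (h - 5)*(h - 2)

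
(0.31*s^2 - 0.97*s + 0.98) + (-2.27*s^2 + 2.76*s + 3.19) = -1.96*s^2 + 1.79*s + 4.17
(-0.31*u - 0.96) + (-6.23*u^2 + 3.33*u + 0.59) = -6.23*u^2 + 3.02*u - 0.37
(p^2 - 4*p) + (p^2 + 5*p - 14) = 2*p^2 + p - 14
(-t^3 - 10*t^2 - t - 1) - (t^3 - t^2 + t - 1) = -2*t^3 - 9*t^2 - 2*t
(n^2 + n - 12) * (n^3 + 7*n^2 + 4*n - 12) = n^5 + 8*n^4 - n^3 - 92*n^2 - 60*n + 144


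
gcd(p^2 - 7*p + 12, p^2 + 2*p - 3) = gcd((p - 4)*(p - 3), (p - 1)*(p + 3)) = 1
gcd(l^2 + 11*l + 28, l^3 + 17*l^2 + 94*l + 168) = l^2 + 11*l + 28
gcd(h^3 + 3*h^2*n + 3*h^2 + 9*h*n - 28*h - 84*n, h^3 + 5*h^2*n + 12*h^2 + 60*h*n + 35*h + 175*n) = h + 7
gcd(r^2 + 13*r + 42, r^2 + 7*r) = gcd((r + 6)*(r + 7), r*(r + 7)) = r + 7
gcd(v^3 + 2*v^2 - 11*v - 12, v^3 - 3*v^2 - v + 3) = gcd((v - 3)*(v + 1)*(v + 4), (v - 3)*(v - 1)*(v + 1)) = v^2 - 2*v - 3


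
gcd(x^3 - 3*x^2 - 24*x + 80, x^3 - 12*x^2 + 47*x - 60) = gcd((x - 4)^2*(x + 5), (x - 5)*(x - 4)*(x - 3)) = x - 4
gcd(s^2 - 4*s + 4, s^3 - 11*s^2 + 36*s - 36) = s - 2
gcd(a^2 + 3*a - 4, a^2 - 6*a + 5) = a - 1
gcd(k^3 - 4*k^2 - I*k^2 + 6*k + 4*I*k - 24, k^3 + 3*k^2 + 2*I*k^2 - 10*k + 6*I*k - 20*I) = k + 2*I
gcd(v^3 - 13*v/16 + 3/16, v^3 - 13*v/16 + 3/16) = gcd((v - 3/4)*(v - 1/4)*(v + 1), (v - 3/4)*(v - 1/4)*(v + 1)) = v^3 - 13*v/16 + 3/16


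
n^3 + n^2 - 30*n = n*(n - 5)*(n + 6)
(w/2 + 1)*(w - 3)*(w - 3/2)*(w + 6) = w^4/2 + 7*w^3/4 - 39*w^2/4 - 9*w + 27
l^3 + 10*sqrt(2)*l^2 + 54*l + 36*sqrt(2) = (l + sqrt(2))*(l + 3*sqrt(2))*(l + 6*sqrt(2))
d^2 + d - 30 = (d - 5)*(d + 6)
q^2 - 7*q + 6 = (q - 6)*(q - 1)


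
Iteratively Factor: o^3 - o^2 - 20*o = (o + 4)*(o^2 - 5*o) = o*(o + 4)*(o - 5)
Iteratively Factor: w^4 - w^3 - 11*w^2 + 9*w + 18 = (w + 1)*(w^3 - 2*w^2 - 9*w + 18) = (w - 2)*(w + 1)*(w^2 - 9) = (w - 2)*(w + 1)*(w + 3)*(w - 3)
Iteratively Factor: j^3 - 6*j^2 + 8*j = (j - 2)*(j^2 - 4*j) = j*(j - 2)*(j - 4)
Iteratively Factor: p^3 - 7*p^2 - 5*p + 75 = (p - 5)*(p^2 - 2*p - 15) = (p - 5)*(p + 3)*(p - 5)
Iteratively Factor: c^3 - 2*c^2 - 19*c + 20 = (c - 5)*(c^2 + 3*c - 4) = (c - 5)*(c + 4)*(c - 1)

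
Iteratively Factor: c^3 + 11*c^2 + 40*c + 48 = (c + 4)*(c^2 + 7*c + 12) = (c + 3)*(c + 4)*(c + 4)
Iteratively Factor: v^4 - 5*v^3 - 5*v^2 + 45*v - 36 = (v + 3)*(v^3 - 8*v^2 + 19*v - 12) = (v - 1)*(v + 3)*(v^2 - 7*v + 12) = (v - 4)*(v - 1)*(v + 3)*(v - 3)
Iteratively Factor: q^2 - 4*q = (q - 4)*(q)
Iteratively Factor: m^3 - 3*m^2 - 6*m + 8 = (m - 4)*(m^2 + m - 2) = (m - 4)*(m - 1)*(m + 2)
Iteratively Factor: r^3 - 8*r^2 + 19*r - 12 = (r - 3)*(r^2 - 5*r + 4) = (r - 3)*(r - 1)*(r - 4)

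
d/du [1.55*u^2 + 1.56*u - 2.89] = 3.1*u + 1.56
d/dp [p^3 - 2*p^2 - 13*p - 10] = 3*p^2 - 4*p - 13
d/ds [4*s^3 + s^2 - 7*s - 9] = 12*s^2 + 2*s - 7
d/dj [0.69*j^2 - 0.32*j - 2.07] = 1.38*j - 0.32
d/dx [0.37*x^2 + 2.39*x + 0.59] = 0.74*x + 2.39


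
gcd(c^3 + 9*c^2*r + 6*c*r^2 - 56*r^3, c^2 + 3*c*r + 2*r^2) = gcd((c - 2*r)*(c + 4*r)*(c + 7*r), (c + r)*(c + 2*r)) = 1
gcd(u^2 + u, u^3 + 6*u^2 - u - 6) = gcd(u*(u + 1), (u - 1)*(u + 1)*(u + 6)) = u + 1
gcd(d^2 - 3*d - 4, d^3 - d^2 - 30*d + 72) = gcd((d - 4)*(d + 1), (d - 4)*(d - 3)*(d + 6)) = d - 4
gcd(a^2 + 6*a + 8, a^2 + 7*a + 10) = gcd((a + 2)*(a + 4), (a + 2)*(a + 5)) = a + 2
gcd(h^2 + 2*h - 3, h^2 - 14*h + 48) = 1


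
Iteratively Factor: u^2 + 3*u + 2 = (u + 2)*(u + 1)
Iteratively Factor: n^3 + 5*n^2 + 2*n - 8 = (n + 4)*(n^2 + n - 2) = (n + 2)*(n + 4)*(n - 1)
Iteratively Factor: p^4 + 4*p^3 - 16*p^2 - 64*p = (p)*(p^3 + 4*p^2 - 16*p - 64) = p*(p + 4)*(p^2 - 16) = p*(p + 4)^2*(p - 4)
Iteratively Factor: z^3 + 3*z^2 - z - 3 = (z - 1)*(z^2 + 4*z + 3) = (z - 1)*(z + 1)*(z + 3)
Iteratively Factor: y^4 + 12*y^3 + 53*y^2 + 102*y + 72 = (y + 3)*(y^3 + 9*y^2 + 26*y + 24) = (y + 3)*(y + 4)*(y^2 + 5*y + 6) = (y + 3)^2*(y + 4)*(y + 2)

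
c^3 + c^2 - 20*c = c*(c - 4)*(c + 5)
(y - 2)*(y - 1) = y^2 - 3*y + 2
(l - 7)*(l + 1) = l^2 - 6*l - 7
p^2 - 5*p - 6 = (p - 6)*(p + 1)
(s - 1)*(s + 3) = s^2 + 2*s - 3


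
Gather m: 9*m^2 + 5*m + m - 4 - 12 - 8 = 9*m^2 + 6*m - 24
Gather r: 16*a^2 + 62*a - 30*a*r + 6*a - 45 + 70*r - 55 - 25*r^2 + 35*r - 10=16*a^2 + 68*a - 25*r^2 + r*(105 - 30*a) - 110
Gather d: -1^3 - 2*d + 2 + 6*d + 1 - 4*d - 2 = 0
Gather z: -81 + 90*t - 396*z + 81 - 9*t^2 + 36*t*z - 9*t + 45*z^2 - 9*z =-9*t^2 + 81*t + 45*z^2 + z*(36*t - 405)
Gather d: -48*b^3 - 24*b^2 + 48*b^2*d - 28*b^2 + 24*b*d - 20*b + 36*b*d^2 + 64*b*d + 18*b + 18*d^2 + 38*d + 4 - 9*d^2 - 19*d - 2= -48*b^3 - 52*b^2 - 2*b + d^2*(36*b + 9) + d*(48*b^2 + 88*b + 19) + 2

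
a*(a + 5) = a^2 + 5*a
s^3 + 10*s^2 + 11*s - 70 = (s - 2)*(s + 5)*(s + 7)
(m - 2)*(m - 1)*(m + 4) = m^3 + m^2 - 10*m + 8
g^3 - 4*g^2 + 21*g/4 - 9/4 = (g - 3/2)^2*(g - 1)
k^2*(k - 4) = k^3 - 4*k^2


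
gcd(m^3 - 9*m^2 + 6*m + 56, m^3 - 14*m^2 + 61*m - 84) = m^2 - 11*m + 28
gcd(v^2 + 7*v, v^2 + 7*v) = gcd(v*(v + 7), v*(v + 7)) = v^2 + 7*v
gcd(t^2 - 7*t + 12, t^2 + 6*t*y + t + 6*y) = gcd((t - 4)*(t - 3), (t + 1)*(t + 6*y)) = 1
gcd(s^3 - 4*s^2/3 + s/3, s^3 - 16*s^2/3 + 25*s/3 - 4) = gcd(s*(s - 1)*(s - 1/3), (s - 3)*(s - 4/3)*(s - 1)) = s - 1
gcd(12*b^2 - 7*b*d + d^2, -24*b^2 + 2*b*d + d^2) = 4*b - d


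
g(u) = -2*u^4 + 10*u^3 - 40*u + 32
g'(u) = -8*u^3 + 30*u^2 - 40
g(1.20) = -2.87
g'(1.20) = -10.62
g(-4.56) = -1598.54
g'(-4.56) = 1342.36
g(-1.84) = 20.38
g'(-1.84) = 111.40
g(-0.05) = 34.00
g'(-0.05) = -39.92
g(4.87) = -132.77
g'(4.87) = -252.50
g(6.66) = -1215.16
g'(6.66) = -1072.60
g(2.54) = 11.02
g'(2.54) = 22.45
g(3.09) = 21.10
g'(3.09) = 10.41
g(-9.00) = -20020.00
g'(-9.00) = 8222.00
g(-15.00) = -134368.00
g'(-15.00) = 33710.00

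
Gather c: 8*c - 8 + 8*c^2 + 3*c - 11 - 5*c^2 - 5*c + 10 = 3*c^2 + 6*c - 9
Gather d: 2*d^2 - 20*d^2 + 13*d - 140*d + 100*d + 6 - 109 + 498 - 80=-18*d^2 - 27*d + 315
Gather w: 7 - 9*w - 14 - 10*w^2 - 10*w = -10*w^2 - 19*w - 7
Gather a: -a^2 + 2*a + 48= -a^2 + 2*a + 48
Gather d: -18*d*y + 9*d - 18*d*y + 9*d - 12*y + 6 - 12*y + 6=d*(18 - 36*y) - 24*y + 12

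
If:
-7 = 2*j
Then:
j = -7/2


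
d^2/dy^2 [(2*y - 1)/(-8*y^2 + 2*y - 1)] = 8*(-(2*y - 1)*(8*y - 1)^2 + 3*(4*y - 1)*(8*y^2 - 2*y + 1))/(8*y^2 - 2*y + 1)^3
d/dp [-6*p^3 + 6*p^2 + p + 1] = -18*p^2 + 12*p + 1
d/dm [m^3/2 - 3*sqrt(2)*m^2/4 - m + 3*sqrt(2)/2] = 3*m^2/2 - 3*sqrt(2)*m/2 - 1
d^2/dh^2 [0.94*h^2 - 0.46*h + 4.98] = 1.88000000000000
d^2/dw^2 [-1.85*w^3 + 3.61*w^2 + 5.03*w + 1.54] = 7.22 - 11.1*w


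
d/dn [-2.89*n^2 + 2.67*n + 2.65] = 2.67 - 5.78*n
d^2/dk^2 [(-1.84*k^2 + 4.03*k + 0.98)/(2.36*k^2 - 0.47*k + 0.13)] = (40.80912*k^3 + 36.13632*k^2 - 13.94052*k + 0.26191)/(13.144256*k^6 - 7.853136*k^5 + 3.736116*k^4 - 0.968999*k^3 + 0.205803*k^2 - 0.023829*k + 0.002197)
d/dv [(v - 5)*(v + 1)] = 2*v - 4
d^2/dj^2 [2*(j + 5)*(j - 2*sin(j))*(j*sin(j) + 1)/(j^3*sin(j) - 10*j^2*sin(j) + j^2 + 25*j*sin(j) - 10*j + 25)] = 4*(j^3*sin(j) - 5*j^2*sin(j) + 2*j^2*cos(j) - 27*j*sin(j) + 20*j*cos(j) + 15*j + 75*sin(j) - 150*cos(j) + 75)/(j^4 - 20*j^3 + 150*j^2 - 500*j + 625)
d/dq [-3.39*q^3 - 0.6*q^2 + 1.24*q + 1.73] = -10.17*q^2 - 1.2*q + 1.24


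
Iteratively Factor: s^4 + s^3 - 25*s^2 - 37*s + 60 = (s + 3)*(s^3 - 2*s^2 - 19*s + 20) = (s - 5)*(s + 3)*(s^2 + 3*s - 4) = (s - 5)*(s - 1)*(s + 3)*(s + 4)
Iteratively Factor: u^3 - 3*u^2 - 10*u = (u - 5)*(u^2 + 2*u) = u*(u - 5)*(u + 2)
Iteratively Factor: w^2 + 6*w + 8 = (w + 4)*(w + 2)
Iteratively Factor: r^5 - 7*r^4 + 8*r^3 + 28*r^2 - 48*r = (r)*(r^4 - 7*r^3 + 8*r^2 + 28*r - 48) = r*(r + 2)*(r^3 - 9*r^2 + 26*r - 24) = r*(r - 3)*(r + 2)*(r^2 - 6*r + 8) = r*(r - 3)*(r - 2)*(r + 2)*(r - 4)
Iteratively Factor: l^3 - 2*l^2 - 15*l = (l)*(l^2 - 2*l - 15) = l*(l + 3)*(l - 5)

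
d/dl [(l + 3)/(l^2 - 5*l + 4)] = (l^2 - 5*l - (l + 3)*(2*l - 5) + 4)/(l^2 - 5*l + 4)^2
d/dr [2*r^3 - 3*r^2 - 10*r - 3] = 6*r^2 - 6*r - 10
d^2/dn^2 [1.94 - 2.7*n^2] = -5.40000000000000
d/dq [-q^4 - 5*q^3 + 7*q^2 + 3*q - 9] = -4*q^3 - 15*q^2 + 14*q + 3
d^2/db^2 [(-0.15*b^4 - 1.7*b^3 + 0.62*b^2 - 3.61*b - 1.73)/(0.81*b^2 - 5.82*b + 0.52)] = (-0.19683*b^6 + 4.24278*b^5 - 30.86424*b^4 - 105.362154*b^3 + 22.005378*b^2 + 55.2985080000001*b - 137.256464)/(0.531441*b^6 - 11.455506*b^5 + 83.333448*b^4 - 211.845672*b^3 + 53.498016*b^2 - 4.721184*b + 0.140608)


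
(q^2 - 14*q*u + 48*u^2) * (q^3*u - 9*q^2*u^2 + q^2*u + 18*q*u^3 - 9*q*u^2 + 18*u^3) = q^5*u - 23*q^4*u^2 + q^4*u + 192*q^3*u^3 - 23*q^3*u^2 - 684*q^2*u^4 + 192*q^2*u^3 + 864*q*u^5 - 684*q*u^4 + 864*u^5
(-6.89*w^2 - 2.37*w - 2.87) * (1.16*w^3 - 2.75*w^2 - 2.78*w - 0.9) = -7.9924*w^5 + 16.1983*w^4 + 22.3425*w^3 + 20.6821*w^2 + 10.1116*w + 2.583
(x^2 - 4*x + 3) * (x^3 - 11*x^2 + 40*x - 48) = x^5 - 15*x^4 + 87*x^3 - 241*x^2 + 312*x - 144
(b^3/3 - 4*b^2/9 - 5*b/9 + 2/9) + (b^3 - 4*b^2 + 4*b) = 4*b^3/3 - 40*b^2/9 + 31*b/9 + 2/9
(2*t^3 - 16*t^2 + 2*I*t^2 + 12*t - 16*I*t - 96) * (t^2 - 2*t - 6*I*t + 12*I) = 2*t^5 - 20*t^4 - 10*I*t^4 + 56*t^3 + 100*I*t^3 - 240*t^2 - 232*I*t^2 + 384*t + 720*I*t - 1152*I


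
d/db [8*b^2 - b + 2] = 16*b - 1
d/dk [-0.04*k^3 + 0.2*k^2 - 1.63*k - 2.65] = -0.12*k^2 + 0.4*k - 1.63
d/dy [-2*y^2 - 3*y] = -4*y - 3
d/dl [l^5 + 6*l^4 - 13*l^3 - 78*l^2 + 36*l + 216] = 5*l^4 + 24*l^3 - 39*l^2 - 156*l + 36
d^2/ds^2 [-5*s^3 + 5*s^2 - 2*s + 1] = 10 - 30*s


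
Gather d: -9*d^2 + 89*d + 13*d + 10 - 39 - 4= -9*d^2 + 102*d - 33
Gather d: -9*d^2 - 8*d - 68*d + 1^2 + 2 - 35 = -9*d^2 - 76*d - 32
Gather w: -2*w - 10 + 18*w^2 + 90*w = 18*w^2 + 88*w - 10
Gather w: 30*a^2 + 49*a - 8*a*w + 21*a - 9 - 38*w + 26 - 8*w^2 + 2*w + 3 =30*a^2 + 70*a - 8*w^2 + w*(-8*a - 36) + 20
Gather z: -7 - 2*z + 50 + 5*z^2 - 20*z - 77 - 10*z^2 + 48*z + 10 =-5*z^2 + 26*z - 24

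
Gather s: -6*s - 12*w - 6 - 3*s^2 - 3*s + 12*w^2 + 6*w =-3*s^2 - 9*s + 12*w^2 - 6*w - 6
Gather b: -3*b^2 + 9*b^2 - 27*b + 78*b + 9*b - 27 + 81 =6*b^2 + 60*b + 54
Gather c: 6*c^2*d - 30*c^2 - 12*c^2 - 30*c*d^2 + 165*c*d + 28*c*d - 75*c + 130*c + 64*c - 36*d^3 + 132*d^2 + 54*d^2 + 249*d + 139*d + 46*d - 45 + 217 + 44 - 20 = c^2*(6*d - 42) + c*(-30*d^2 + 193*d + 119) - 36*d^3 + 186*d^2 + 434*d + 196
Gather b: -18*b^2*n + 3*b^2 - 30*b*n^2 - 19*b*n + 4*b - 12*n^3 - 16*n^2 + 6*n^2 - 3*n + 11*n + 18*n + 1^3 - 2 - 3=b^2*(3 - 18*n) + b*(-30*n^2 - 19*n + 4) - 12*n^3 - 10*n^2 + 26*n - 4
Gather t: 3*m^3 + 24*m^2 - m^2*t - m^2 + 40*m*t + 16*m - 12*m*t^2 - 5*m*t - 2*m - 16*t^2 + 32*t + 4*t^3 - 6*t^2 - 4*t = 3*m^3 + 23*m^2 + 14*m + 4*t^3 + t^2*(-12*m - 22) + t*(-m^2 + 35*m + 28)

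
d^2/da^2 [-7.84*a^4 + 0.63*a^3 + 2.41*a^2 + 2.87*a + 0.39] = -94.08*a^2 + 3.78*a + 4.82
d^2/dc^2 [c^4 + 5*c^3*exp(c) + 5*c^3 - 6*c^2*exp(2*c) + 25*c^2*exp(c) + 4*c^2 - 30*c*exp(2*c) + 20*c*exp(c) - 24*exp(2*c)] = 5*c^3*exp(c) - 24*c^2*exp(2*c) + 55*c^2*exp(c) + 12*c^2 - 168*c*exp(2*c) + 150*c*exp(c) + 30*c - 228*exp(2*c) + 90*exp(c) + 8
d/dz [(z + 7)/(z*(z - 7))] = (-z^2 - 14*z + 49)/(z^2*(z^2 - 14*z + 49))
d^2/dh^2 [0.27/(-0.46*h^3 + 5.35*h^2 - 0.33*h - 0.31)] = ((0.7452*h - 2.889)*(0.46*h^3 - 5.35*h^2 + 0.33*h + 0.31) - 0.27*(1.38*h^2 - 10.7*h + 0.33)*(2.76*h^2 - 21.4*h + 0.66))/(0.46*h^3 - 5.35*h^2 + 0.33*h + 0.31)^3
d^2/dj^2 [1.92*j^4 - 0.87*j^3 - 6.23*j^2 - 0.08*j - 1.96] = 23.04*j^2 - 5.22*j - 12.46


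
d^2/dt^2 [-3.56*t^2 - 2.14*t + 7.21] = -7.12000000000000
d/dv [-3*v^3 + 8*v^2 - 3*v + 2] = -9*v^2 + 16*v - 3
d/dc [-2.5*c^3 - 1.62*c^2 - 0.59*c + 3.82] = -7.5*c^2 - 3.24*c - 0.59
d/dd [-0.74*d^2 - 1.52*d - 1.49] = -1.48*d - 1.52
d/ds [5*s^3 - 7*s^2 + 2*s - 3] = 15*s^2 - 14*s + 2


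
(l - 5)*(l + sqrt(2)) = l^2 - 5*l + sqrt(2)*l - 5*sqrt(2)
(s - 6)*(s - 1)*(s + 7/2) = s^3 - 7*s^2/2 - 37*s/2 + 21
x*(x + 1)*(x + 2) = x^3 + 3*x^2 + 2*x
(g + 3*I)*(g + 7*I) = g^2 + 10*I*g - 21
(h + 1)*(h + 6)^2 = h^3 + 13*h^2 + 48*h + 36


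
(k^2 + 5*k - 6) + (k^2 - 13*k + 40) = 2*k^2 - 8*k + 34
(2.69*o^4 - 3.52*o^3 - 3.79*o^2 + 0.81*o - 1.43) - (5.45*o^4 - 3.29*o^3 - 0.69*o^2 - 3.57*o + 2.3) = -2.76*o^4 - 0.23*o^3 - 3.1*o^2 + 4.38*o - 3.73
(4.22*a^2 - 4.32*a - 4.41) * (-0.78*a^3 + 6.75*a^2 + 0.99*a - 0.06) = -3.2916*a^5 + 31.8546*a^4 - 21.5424*a^3 - 34.2975*a^2 - 4.1067*a + 0.2646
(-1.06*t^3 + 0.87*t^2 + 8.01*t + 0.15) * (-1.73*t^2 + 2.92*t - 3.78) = 1.8338*t^5 - 4.6003*t^4 - 7.3101*t^3 + 19.8411*t^2 - 29.8398*t - 0.567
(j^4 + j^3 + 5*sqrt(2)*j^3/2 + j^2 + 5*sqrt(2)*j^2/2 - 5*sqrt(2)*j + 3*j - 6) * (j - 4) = j^5 - 3*j^4 + 5*sqrt(2)*j^4/2 - 15*sqrt(2)*j^3/2 - 3*j^3 - 15*sqrt(2)*j^2 - j^2 - 18*j + 20*sqrt(2)*j + 24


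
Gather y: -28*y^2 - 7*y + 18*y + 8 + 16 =-28*y^2 + 11*y + 24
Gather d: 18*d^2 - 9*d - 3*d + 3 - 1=18*d^2 - 12*d + 2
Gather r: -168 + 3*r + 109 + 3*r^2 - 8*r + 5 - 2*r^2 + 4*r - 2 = r^2 - r - 56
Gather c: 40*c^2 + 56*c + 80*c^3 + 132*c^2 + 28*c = 80*c^3 + 172*c^2 + 84*c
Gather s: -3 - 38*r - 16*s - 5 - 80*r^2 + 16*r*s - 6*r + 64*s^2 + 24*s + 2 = -80*r^2 - 44*r + 64*s^2 + s*(16*r + 8) - 6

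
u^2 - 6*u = u*(u - 6)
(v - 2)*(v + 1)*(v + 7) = v^3 + 6*v^2 - 9*v - 14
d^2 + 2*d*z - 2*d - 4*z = (d - 2)*(d + 2*z)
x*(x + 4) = x^2 + 4*x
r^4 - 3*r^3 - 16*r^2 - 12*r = r*(r - 6)*(r + 1)*(r + 2)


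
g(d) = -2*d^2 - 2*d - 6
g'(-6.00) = 22.00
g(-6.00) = -66.00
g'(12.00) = -50.00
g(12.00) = -318.00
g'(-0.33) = -0.68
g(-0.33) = -5.56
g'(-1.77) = 5.08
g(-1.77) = -8.73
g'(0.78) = -5.12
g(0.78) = -8.78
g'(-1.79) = 5.16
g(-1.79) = -8.83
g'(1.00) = -6.00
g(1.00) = -10.00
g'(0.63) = -4.52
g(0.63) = -8.05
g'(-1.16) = 2.64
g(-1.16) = -6.37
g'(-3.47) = 11.88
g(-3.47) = -23.14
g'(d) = -4*d - 2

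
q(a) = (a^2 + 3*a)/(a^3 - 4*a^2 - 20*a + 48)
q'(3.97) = -0.22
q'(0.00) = 0.06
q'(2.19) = 11.45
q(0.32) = 0.03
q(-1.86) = -0.03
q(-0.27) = -0.01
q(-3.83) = 0.33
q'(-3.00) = -0.07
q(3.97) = -0.87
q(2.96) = -0.87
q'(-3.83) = -2.31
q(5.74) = -5.30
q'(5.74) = -19.94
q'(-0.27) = 0.04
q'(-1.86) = -0.01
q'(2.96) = 0.30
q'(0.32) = 0.10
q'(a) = (2*a + 3)/(a^3 - 4*a^2 - 20*a + 48) + (a^2 + 3*a)*(-3*a^2 + 8*a + 20)/(a^3 - 4*a^2 - 20*a + 48)^2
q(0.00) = 0.00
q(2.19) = -2.54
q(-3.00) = 0.00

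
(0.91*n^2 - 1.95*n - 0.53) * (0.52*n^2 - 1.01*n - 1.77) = 0.4732*n^4 - 1.9331*n^3 + 0.0831999999999999*n^2 + 3.9868*n + 0.9381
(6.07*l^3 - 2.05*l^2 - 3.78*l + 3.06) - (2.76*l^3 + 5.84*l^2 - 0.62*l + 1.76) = 3.31*l^3 - 7.89*l^2 - 3.16*l + 1.3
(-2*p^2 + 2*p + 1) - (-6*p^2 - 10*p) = 4*p^2 + 12*p + 1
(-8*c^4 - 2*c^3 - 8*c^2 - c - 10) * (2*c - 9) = -16*c^5 + 68*c^4 + 2*c^3 + 70*c^2 - 11*c + 90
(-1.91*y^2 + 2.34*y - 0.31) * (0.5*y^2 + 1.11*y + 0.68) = -0.955*y^4 - 0.9501*y^3 + 1.1436*y^2 + 1.2471*y - 0.2108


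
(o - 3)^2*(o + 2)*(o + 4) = o^4 - 19*o^2 + 6*o + 72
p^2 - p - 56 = (p - 8)*(p + 7)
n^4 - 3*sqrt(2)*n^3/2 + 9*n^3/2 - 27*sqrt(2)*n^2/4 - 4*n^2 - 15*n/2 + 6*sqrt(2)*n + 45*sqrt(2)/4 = (n - 3/2)*(n + 1)*(n + 5)*(n - 3*sqrt(2)/2)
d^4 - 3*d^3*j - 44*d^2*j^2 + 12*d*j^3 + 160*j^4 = (d - 8*j)*(d - 2*j)*(d + 2*j)*(d + 5*j)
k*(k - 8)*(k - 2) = k^3 - 10*k^2 + 16*k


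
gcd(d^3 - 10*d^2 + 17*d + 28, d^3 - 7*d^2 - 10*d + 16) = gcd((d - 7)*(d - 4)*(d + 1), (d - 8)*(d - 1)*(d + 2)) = 1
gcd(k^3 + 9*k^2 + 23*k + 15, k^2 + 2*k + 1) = k + 1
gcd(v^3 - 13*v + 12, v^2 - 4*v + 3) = v^2 - 4*v + 3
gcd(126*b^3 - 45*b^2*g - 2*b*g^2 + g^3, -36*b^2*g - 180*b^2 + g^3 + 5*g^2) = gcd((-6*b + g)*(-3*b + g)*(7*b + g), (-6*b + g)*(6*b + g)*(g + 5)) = 6*b - g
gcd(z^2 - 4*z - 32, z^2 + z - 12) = z + 4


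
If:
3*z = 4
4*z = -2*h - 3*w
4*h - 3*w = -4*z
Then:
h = -16/9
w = -16/27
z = 4/3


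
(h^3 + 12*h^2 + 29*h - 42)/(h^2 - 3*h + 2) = (h^2 + 13*h + 42)/(h - 2)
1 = 1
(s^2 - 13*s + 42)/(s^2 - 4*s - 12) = (s - 7)/(s + 2)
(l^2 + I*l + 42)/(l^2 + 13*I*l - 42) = (l - 6*I)/(l + 6*I)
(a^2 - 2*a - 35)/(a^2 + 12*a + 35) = (a - 7)/(a + 7)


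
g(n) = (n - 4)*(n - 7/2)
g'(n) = 2*n - 15/2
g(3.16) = 0.29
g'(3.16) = -1.18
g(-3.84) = 57.55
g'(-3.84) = -15.18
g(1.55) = 4.78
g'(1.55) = -4.40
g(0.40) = 11.16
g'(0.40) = -6.70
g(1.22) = 6.34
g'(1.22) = -5.06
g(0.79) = 8.70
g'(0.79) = -5.92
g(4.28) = 0.22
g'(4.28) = 1.06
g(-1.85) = 31.30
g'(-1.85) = -11.20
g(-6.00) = 95.00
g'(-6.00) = -19.50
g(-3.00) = 45.50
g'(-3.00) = -13.50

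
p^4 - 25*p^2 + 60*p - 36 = (p - 3)*(p - 2)*(p - 1)*(p + 6)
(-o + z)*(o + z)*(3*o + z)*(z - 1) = -3*o^3*z + 3*o^3 - o^2*z^2 + o^2*z + 3*o*z^3 - 3*o*z^2 + z^4 - z^3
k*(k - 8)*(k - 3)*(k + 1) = k^4 - 10*k^3 + 13*k^2 + 24*k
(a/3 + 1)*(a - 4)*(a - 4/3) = a^3/3 - 7*a^2/9 - 32*a/9 + 16/3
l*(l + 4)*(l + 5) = l^3 + 9*l^2 + 20*l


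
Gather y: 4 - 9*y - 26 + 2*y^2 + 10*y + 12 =2*y^2 + y - 10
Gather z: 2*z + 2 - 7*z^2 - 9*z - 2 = -7*z^2 - 7*z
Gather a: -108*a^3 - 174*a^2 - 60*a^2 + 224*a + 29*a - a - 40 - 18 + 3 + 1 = -108*a^3 - 234*a^2 + 252*a - 54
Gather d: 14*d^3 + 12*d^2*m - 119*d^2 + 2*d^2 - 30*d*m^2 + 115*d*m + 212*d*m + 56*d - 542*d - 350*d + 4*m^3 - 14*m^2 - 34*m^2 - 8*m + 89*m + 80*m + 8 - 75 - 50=14*d^3 + d^2*(12*m - 117) + d*(-30*m^2 + 327*m - 836) + 4*m^3 - 48*m^2 + 161*m - 117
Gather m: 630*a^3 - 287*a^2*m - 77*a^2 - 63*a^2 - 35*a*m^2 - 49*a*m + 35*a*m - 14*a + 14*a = 630*a^3 - 140*a^2 - 35*a*m^2 + m*(-287*a^2 - 14*a)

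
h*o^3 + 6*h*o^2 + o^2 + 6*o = o*(o + 6)*(h*o + 1)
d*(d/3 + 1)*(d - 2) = d^3/3 + d^2/3 - 2*d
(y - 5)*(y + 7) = y^2 + 2*y - 35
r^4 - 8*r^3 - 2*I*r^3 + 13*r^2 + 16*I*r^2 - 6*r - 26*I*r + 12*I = (r - 6)*(r - 1)^2*(r - 2*I)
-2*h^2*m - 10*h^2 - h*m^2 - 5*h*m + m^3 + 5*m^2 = (-2*h + m)*(h + m)*(m + 5)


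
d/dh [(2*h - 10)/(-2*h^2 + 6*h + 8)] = (h^2 - 10*h + 19)/(h^4 - 6*h^3 + h^2 + 24*h + 16)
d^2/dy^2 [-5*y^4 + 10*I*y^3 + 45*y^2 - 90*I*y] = -60*y^2 + 60*I*y + 90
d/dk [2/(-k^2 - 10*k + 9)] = 4*(k + 5)/(k^2 + 10*k - 9)^2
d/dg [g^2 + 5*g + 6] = 2*g + 5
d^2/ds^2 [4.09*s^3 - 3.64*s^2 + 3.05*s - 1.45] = 24.54*s - 7.28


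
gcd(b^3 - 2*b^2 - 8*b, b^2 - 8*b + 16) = b - 4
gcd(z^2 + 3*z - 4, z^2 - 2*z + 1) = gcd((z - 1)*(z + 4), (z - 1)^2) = z - 1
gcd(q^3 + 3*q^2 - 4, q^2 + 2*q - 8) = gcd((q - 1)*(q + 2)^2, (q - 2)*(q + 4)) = 1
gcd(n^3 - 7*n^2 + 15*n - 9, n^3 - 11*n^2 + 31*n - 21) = n^2 - 4*n + 3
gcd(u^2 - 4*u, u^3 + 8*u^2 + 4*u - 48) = 1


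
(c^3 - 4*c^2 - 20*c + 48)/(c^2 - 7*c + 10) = (c^2 - 2*c - 24)/(c - 5)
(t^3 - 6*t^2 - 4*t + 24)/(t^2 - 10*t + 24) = (t^2 - 4)/(t - 4)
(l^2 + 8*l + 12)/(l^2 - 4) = (l + 6)/(l - 2)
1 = 1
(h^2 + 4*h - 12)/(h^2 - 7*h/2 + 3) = 2*(h + 6)/(2*h - 3)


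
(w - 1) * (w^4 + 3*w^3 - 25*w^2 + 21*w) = w^5 + 2*w^4 - 28*w^3 + 46*w^2 - 21*w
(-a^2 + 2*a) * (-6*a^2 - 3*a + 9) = 6*a^4 - 9*a^3 - 15*a^2 + 18*a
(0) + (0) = 0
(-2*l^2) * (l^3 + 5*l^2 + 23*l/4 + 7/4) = -2*l^5 - 10*l^4 - 23*l^3/2 - 7*l^2/2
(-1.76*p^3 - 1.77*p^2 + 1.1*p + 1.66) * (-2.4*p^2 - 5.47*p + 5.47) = 4.224*p^5 + 13.8752*p^4 - 2.5853*p^3 - 19.6829*p^2 - 3.0632*p + 9.0802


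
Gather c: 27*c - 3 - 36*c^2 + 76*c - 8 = -36*c^2 + 103*c - 11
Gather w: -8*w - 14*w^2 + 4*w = -14*w^2 - 4*w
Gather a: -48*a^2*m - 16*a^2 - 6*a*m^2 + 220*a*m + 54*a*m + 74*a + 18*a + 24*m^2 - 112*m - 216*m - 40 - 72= a^2*(-48*m - 16) + a*(-6*m^2 + 274*m + 92) + 24*m^2 - 328*m - 112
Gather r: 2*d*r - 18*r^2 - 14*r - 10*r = -18*r^2 + r*(2*d - 24)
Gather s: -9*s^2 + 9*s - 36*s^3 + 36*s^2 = -36*s^3 + 27*s^2 + 9*s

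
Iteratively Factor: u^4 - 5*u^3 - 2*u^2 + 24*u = (u - 4)*(u^3 - u^2 - 6*u) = (u - 4)*(u - 3)*(u^2 + 2*u) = (u - 4)*(u - 3)*(u + 2)*(u)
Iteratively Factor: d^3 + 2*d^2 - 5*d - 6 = (d + 3)*(d^2 - d - 2) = (d + 1)*(d + 3)*(d - 2)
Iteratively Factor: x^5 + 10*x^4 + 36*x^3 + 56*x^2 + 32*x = (x + 2)*(x^4 + 8*x^3 + 20*x^2 + 16*x) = (x + 2)^2*(x^3 + 6*x^2 + 8*x) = x*(x + 2)^2*(x^2 + 6*x + 8) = x*(x + 2)^2*(x + 4)*(x + 2)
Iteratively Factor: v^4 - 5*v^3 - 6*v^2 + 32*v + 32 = (v + 1)*(v^3 - 6*v^2 + 32) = (v + 1)*(v + 2)*(v^2 - 8*v + 16) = (v - 4)*(v + 1)*(v + 2)*(v - 4)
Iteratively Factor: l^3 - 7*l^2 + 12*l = (l - 3)*(l^2 - 4*l) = l*(l - 3)*(l - 4)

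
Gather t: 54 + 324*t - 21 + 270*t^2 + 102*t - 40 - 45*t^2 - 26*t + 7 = 225*t^2 + 400*t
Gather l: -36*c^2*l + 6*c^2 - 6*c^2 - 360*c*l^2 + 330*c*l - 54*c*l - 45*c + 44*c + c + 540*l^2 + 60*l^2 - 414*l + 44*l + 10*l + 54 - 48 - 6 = l^2*(600 - 360*c) + l*(-36*c^2 + 276*c - 360)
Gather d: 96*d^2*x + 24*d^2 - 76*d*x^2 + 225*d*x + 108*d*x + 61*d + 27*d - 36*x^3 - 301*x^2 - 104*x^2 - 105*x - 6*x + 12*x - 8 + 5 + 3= d^2*(96*x + 24) + d*(-76*x^2 + 333*x + 88) - 36*x^3 - 405*x^2 - 99*x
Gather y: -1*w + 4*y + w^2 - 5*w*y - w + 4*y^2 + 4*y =w^2 - 2*w + 4*y^2 + y*(8 - 5*w)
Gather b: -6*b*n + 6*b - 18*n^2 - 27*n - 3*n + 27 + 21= b*(6 - 6*n) - 18*n^2 - 30*n + 48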